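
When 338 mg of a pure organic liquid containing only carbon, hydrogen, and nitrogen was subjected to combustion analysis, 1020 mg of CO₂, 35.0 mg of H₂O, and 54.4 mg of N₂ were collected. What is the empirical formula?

C6HN

mol C = 1.02 g CO₂ ÷ 44.009 g/mol = 0.02318 mol
mol H = 2 × 0.0350 g H₂O ÷ 18.015 g/mol = 0.003886 mol
mol N = 2 × 0.0544 g N₂ ÷ 28.014 g/mol = 0.003884 mol
Divide by the smallest (0.003884 mol): C 5.968, H 1.000, N 1.000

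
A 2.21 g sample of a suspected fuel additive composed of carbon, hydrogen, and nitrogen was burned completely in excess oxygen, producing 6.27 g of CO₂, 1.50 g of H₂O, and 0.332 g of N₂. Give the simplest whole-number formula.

mol C = 6.27 g CO₂ ÷ 44.009 g/mol = 0.1425 mol
mol H = 2 × 1.50 g H₂O ÷ 18.015 g/mol = 0.1665 mol
mol N = 2 × 0.332 g N₂ ÷ 28.014 g/mol = 0.02370 mol
Divide by the smallest (0.02370 mol): C 6.011, H 7.026, N 1.000

C6H7N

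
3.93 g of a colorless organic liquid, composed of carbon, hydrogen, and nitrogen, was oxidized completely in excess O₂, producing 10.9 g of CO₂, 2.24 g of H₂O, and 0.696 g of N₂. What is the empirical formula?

mol C = 10.9 g CO₂ ÷ 44.009 g/mol = 0.2477 mol
mol H = 2 × 2.24 g H₂O ÷ 18.015 g/mol = 0.2487 mol
mol N = 2 × 0.696 g N₂ ÷ 28.014 g/mol = 0.04969 mol
Divide by the smallest (0.04969 mol): C 4.984, H 5.005, N 1.000

C5H5N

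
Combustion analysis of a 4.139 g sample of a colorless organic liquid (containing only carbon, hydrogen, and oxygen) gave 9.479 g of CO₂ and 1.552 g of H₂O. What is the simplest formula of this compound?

mol C = 9.479 g CO₂ ÷ 44.009 g/mol = 0.21539 mol
mol H = 2 × 1.552 g H₂O ÷ 18.015 g/mol = 0.17230 mol
mass O = 4.139 − (2.5870 + 0.17368) = 1.3783 g → mol O = 1.3783 ÷ 15.999 = 0.086149 mol
Divide by the smallest (0.086149 mol): C 2.500, H 2.000, O 1.000
Multiplying each by 2 gives whole numbers: C 5.00, H 4.00, O 2.00

C5H4O2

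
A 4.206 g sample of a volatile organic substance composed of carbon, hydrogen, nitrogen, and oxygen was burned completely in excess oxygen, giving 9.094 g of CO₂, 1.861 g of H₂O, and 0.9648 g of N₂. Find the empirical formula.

C6H6N2O

mol C = 9.094 g CO₂ ÷ 44.009 g/mol = 0.20664 mol
mol H = 2 × 1.861 g H₂O ÷ 18.015 g/mol = 0.20661 mol
mol N = 2 × 0.9648 g N₂ ÷ 28.014 g/mol = 0.068880 mol
mass O = 4.206 − (2.4819 + 0.20826 + 0.96480) = 0.55099 g → mol O = 0.55099 ÷ 15.999 = 0.034439 mol
Divide by the smallest (0.034439 mol): C 6.000, H 5.999, N 2.000, O 1.000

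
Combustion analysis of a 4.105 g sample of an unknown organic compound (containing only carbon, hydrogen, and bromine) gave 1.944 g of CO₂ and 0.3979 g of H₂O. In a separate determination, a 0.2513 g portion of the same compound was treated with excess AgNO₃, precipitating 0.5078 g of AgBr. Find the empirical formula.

CHBr

mol C = 1.944 g CO₂ ÷ 44.009 g/mol = 0.044173 mol
mol H = 2 × 0.3979 g H₂O ÷ 18.015 g/mol = 0.044174 mol
From the AgBr data: mol Br per gram of compound = (0.5078 ÷ 187.772) ÷ 0.2513 = 0.010761 mol/g, so in the 4.105 g combustion sample mol Br = 0.044176 mol
Divide by the smallest (0.044173 mol): C 1.000, H 1.000, Br 1.000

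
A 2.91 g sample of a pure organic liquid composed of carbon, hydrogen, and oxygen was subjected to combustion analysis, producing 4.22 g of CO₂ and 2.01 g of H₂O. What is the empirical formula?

mol C = 4.22 g CO₂ ÷ 44.009 g/mol = 0.09589 mol
mol H = 2 × 2.01 g H₂O ÷ 18.015 g/mol = 0.2231 mol
mass O = 2.91 − (1.152 + 0.2249) = 1.533 g → mol O = 1.533 ÷ 15.999 = 0.09584 mol
Divide by the smallest (0.09584 mol): C 1.001, H 2.328, O 1.000
Multiplying each by 3 gives whole numbers: C 3.00, H 6.99, O 3.00

C3H7O3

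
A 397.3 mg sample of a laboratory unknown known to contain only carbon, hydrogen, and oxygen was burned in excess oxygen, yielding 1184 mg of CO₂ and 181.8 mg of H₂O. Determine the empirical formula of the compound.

mol C = 1.184 g CO₂ ÷ 44.009 g/mol = 0.026904 mol
mol H = 2 × 0.1818 g H₂O ÷ 18.015 g/mol = 0.020183 mol
mass O = 0.3973 − (0.32314 + 0.020345) = 0.053816 g → mol O = 0.053816 ÷ 15.999 = 0.0033637 mol
Divide by the smallest (0.0033637 mol): C 7.998, H 6.000, O 1.000

C8H6O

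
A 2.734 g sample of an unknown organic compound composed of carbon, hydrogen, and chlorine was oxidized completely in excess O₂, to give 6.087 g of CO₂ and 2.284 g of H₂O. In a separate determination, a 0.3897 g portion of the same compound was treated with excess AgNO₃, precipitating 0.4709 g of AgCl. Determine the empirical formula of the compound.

C6H11Cl

mol C = 6.087 g CO₂ ÷ 44.009 g/mol = 0.13831 mol
mol H = 2 × 2.284 g H₂O ÷ 18.015 g/mol = 0.25357 mol
From the AgCl data: mol Cl per gram of compound = (0.4709 ÷ 143.318) ÷ 0.3897 = 0.0084314 mol/g, so in the 2.734 g combustion sample mol Cl = 0.023051 mol
Divide by the smallest (0.023051 mol): C 6.000, H 11.000, Cl 1.000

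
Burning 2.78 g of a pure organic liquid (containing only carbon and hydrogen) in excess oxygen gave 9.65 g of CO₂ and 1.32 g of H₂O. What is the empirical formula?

C3H2

mol C = 9.65 g CO₂ ÷ 44.009 g/mol = 0.2193 mol
mol H = 2 × 1.32 g H₂O ÷ 18.015 g/mol = 0.1465 mol
Divide by the smallest (0.1465 mol): C 1.496, H 1.000
Multiplying each by 2 gives whole numbers: C 2.99, H 2.00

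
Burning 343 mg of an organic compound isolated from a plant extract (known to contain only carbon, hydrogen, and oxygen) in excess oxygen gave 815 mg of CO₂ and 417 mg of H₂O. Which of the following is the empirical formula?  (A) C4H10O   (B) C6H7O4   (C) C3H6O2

(A) C4H10O

mol C = 0.815 g CO₂ ÷ 44.009 g/mol = 0.01852 mol
mol H = 2 × 0.417 g H₂O ÷ 18.015 g/mol = 0.04629 mol
mass O = 0.343 − (0.2224 + 0.04667) = 0.07390 g → mol O = 0.07390 ÷ 15.999 = 0.004619 mol
Divide by the smallest (0.004619 mol): C 4.009, H 10.022, O 1.000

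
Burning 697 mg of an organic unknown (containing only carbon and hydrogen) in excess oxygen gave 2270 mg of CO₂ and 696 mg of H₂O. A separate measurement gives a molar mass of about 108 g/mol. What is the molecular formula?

mol C = 2.27 g CO₂ ÷ 44.009 g/mol = 0.05158 mol
mol H = 2 × 0.696 g H₂O ÷ 18.015 g/mol = 0.07727 mol
Divide by the smallest (0.05158 mol): C 1.000, H 1.498
Multiplying each by 2 gives whole numbers: C 2.00, H 3.00
Empirical formula: C2H3
Empirical-formula mass = 27.05 g/mol; 108 ÷ 27.05 ≈ 4, so the molecular formula is C8H12.

C8H12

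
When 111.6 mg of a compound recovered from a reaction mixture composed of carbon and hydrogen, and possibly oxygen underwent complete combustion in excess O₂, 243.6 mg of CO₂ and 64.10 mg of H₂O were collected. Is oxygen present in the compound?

mol C = 0.2436 g CO₂ ÷ 44.009 g/mol = 0.0055352 mol
mol H = 2 × 0.06410 g H₂O ÷ 18.015 g/mol = 0.0071163 mol
C and H account for only 0.073657 g of the 0.1116 g sample; the remaining 0.037943 g must be oxygen.

yes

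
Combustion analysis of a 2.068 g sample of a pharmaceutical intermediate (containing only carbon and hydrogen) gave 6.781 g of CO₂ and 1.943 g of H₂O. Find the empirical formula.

mol C = 6.781 g CO₂ ÷ 44.009 g/mol = 0.15408 mol
mol H = 2 × 1.943 g H₂O ÷ 18.015 g/mol = 0.21571 mol
Divide by the smallest (0.15408 mol): C 1.000, H 1.400
Multiplying each by 5 gives whole numbers: C 5.00, H 7.00

C5H7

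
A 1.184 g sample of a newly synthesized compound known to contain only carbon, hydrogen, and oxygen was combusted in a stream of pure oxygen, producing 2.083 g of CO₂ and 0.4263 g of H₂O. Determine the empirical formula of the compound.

C4H4O3

mol C = 2.083 g CO₂ ÷ 44.009 g/mol = 0.047331 mol
mol H = 2 × 0.4263 g H₂O ÷ 18.015 g/mol = 0.047327 mol
mass O = 1.184 − (0.56850 + 0.047706) = 0.56780 g → mol O = 0.56780 ÷ 15.999 = 0.035490 mol
Divide by the smallest (0.035490 mol): C 1.334, H 1.334, O 1.000
Multiplying each by 3 gives whole numbers: C 4.00, H 4.00, O 3.00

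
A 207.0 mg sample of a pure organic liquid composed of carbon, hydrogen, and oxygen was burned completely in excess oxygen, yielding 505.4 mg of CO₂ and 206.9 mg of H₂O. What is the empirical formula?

mol C = 0.5054 g CO₂ ÷ 44.009 g/mol = 0.011484 mol
mol H = 2 × 0.2069 g H₂O ÷ 18.015 g/mol = 0.022970 mol
mass O = 0.2070 − (0.13793 + 0.023154) = 0.045912 g → mol O = 0.045912 ÷ 15.999 = 0.0028697 mol
Divide by the smallest (0.0028697 mol): C 4.002, H 8.004, O 1.000

C4H8O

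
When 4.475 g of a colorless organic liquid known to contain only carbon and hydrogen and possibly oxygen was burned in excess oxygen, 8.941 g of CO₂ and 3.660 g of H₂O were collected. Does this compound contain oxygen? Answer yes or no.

yes

mol C = 8.941 g CO₂ ÷ 44.009 g/mol = 0.20316 mol
mol H = 2 × 3.660 g H₂O ÷ 18.015 g/mol = 0.40633 mol
C and H account for only 2.8498 g of the 4.475 g sample; the remaining 1.6252 g must be oxygen.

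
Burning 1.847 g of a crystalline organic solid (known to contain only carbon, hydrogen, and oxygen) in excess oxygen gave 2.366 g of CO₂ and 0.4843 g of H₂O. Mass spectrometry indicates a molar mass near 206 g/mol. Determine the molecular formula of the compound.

C6H6O8

mol C = 2.366 g CO₂ ÷ 44.009 g/mol = 0.053762 mol
mol H = 2 × 0.4843 g H₂O ÷ 18.015 g/mol = 0.053766 mol
mass O = 1.847 − (0.64573 + 0.054196) = 1.1471 g → mol O = 1.1471 ÷ 15.999 = 0.071696 mol
Divide by the smallest (0.053762 mol): C 1.000, H 1.000, O 1.334
Multiplying each by 3 gives whole numbers: C 3.00, H 3.00, O 4.00
Empirical formula: C3H3O4
Empirical-formula mass = 103.05 g/mol; 206 ÷ 103.05 ≈ 2, so the molecular formula is C6H6O8.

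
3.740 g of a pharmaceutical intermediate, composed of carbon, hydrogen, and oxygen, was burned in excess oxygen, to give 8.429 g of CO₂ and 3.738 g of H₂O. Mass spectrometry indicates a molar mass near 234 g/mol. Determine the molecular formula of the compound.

mol C = 8.429 g CO₂ ÷ 44.009 g/mol = 0.19153 mol
mol H = 2 × 3.738 g H₂O ÷ 18.015 g/mol = 0.41499 mol
mass O = 3.740 − (2.3005 + 0.41831) = 1.0212 g → mol O = 1.0212 ÷ 15.999 = 0.063831 mol
Divide by the smallest (0.063831 mol): C 3.001, H 6.501, O 1.000
Multiplying each by 2 gives whole numbers: C 6.00, H 13.00, O 2.00
Empirical formula: C6H13O2
Empirical-formula mass = 117.17 g/mol; 234 ÷ 117.17 ≈ 2, so the molecular formula is C12H26O4.

C12H26O4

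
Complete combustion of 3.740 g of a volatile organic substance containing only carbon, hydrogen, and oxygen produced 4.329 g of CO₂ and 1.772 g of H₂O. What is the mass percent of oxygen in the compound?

mol C = 4.329 g CO₂ ÷ 44.009 g/mol = 0.098366 mol
mol H = 2 × 1.772 g H₂O ÷ 18.015 g/mol = 0.19672 mol
mass O = 3.740 − (1.1815 + 0.19830) = 2.3602 g → mol O = 2.3602 ÷ 15.999 = 0.14752 mol
mass % O = 2.3602 g ÷ 3.740 g × 100%

63.11%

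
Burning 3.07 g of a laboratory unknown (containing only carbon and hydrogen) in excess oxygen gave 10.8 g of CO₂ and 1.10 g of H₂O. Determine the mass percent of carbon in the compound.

96.0%

mol C = 10.8 g CO₂ ÷ 44.009 g/mol = 0.2454 mol
mol H = 2 × 1.10 g H₂O ÷ 18.015 g/mol = 0.1221 mol
mass % C = 2.948 g ÷ 3.07 g × 100%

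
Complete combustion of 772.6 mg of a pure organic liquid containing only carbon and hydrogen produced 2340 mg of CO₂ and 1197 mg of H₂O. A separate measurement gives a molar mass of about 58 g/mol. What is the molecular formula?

mol C = 2.340 g CO₂ ÷ 44.009 g/mol = 0.053171 mol
mol H = 2 × 1.197 g H₂O ÷ 18.015 g/mol = 0.13289 mol
Divide by the smallest (0.053171 mol): C 1.000, H 2.499
Multiplying each by 2 gives whole numbers: C 2.00, H 5.00
Empirical formula: C2H5
Empirical-formula mass = 29.06 g/mol; 58 ÷ 29.06 ≈ 2, so the molecular formula is C4H10.

C4H10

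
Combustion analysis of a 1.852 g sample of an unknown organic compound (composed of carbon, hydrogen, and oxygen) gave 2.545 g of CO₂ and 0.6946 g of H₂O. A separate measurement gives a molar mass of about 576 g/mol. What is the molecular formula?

C18H24O21

mol C = 2.545 g CO₂ ÷ 44.009 g/mol = 0.057829 mol
mol H = 2 × 0.6946 g H₂O ÷ 18.015 g/mol = 0.077114 mol
mass O = 1.852 − (0.69459 + 0.077730) = 1.0797 g → mol O = 1.0797 ÷ 15.999 = 0.067484 mol
Divide by the smallest (0.057829 mol): C 1.000, H 1.333, O 1.167
Multiplying each by 6 gives whole numbers: C 6.00, H 8.00, O 7.00
Empirical formula: C6H8O7
Empirical-formula mass = 192.12 g/mol; 576 ÷ 192.12 ≈ 3, so the molecular formula is C18H24O21.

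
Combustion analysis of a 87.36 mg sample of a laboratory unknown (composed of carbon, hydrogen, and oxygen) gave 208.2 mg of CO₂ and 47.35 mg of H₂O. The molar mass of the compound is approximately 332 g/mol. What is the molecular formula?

mol C = 0.2082 g CO₂ ÷ 44.009 g/mol = 0.0047309 mol
mol H = 2 × 0.04735 g H₂O ÷ 18.015 g/mol = 0.0052567 mol
mass O = 0.08736 − (0.056822 + 0.0052988) = 0.025239 g → mol O = 0.025239 ÷ 15.999 = 0.0015775 mol
Divide by the smallest (0.0015775 mol): C 2.999, H 3.332, O 1.000
Multiplying each by 3 gives whole numbers: C 9.00, H 10.00, O 3.00
Empirical formula: C9H10O3
Empirical-formula mass = 166.18 g/mol; 332 ÷ 166.18 ≈ 2, so the molecular formula is C18H20O6.

C18H20O6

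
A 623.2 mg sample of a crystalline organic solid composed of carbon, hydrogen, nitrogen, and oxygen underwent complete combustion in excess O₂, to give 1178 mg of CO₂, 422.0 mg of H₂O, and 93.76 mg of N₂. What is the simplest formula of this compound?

C8H14N2O3

mol C = 1.178 g CO₂ ÷ 44.009 g/mol = 0.026767 mol
mol H = 2 × 0.4220 g H₂O ÷ 18.015 g/mol = 0.046850 mol
mol N = 2 × 0.09376 g N₂ ÷ 28.014 g/mol = 0.0066938 mol
mass O = 0.6232 − (0.32150 + 0.047225 + 0.093760) = 0.16071 g → mol O = 0.16071 ÷ 15.999 = 0.010045 mol
Divide by the smallest (0.0066938 mol): C 3.999, H 6.999, N 1.000, O 1.501
Multiplying each by 2 gives whole numbers: C 8.00, H 14.00, N 2.00, O 3.00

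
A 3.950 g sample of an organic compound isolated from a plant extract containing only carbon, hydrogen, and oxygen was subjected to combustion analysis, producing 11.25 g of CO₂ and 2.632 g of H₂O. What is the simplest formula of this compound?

C7H8O

mol C = 11.25 g CO₂ ÷ 44.009 g/mol = 0.25563 mol
mol H = 2 × 2.632 g H₂O ÷ 18.015 g/mol = 0.29220 mol
mass O = 3.950 − (3.0704 + 0.29454) = 0.58510 g → mol O = 0.58510 ÷ 15.999 = 0.036571 mol
Divide by the smallest (0.036571 mol): C 6.990, H 7.990, O 1.000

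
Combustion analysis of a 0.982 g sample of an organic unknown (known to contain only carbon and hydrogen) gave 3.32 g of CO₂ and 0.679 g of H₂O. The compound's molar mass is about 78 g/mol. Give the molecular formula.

C6H6

mol C = 3.32 g CO₂ ÷ 44.009 g/mol = 0.07544 mol
mol H = 2 × 0.679 g H₂O ÷ 18.015 g/mol = 0.07538 mol
Divide by the smallest (0.07538 mol): C 1.001, H 1.000
Empirical formula: CH
Empirical-formula mass = 13.02 g/mol; 78 ÷ 13.02 ≈ 6, so the molecular formula is C6H6.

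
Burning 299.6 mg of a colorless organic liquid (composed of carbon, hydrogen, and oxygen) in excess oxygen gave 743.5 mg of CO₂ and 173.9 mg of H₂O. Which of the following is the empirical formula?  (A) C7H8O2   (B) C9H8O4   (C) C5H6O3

(A) C7H8O2

mol C = 0.7435 g CO₂ ÷ 44.009 g/mol = 0.016894 mol
mol H = 2 × 0.1739 g H₂O ÷ 18.015 g/mol = 0.019306 mol
mass O = 0.2996 − (0.20292 + 0.019461) = 0.077222 g → mol O = 0.077222 ÷ 15.999 = 0.0048267 mol
Divide by the smallest (0.0048267 mol): C 3.500, H 4.000, O 1.000
Multiplying each by 2 gives whole numbers: C 7.00, H 8.00, O 2.00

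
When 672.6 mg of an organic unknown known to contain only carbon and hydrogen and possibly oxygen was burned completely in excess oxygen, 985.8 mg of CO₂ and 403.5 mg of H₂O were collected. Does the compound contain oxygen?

mol C = 0.9858 g CO₂ ÷ 44.009 g/mol = 0.022400 mol
mol H = 2 × 0.4035 g H₂O ÷ 18.015 g/mol = 0.044796 mol
C and H account for only 0.31420 g of the 0.6726 g sample; the remaining 0.35840 g must be oxygen.

yes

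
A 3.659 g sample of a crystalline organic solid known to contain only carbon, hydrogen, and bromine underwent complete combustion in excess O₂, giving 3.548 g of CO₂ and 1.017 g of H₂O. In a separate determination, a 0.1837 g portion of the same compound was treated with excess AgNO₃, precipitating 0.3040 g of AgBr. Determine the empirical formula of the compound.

mol C = 3.548 g CO₂ ÷ 44.009 g/mol = 0.080620 mol
mol H = 2 × 1.017 g H₂O ÷ 18.015 g/mol = 0.11291 mol
From the AgBr data: mol Br per gram of compound = (0.3040 ÷ 187.772) ÷ 0.1837 = 0.0088132 mol/g, so in the 3.659 g combustion sample mol Br = 0.032247 mol
Divide by the smallest (0.032247 mol): C 2.500, H 3.501, Br 1.000
Multiplying each by 2 gives whole numbers: C 5.00, H 7.00, Br 2.00

C5H7Br2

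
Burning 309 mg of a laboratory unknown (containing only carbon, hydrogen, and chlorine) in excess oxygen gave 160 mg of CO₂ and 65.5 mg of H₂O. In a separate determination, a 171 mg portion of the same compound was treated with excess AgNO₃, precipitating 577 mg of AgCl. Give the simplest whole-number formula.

CH2Cl2

mol C = 0.160 g CO₂ ÷ 44.009 g/mol = 0.003636 mol
mol H = 2 × 0.0655 g H₂O ÷ 18.015 g/mol = 0.007272 mol
From the AgCl data: mol Cl per gram of compound = (0.577 ÷ 143.318) ÷ 0.171 = 0.02354 mol/g, so in the 0.309 g combustion sample mol Cl = 0.007275 mol
Divide by the smallest (0.003636 mol): C 1.000, H 2.000, Cl 2.001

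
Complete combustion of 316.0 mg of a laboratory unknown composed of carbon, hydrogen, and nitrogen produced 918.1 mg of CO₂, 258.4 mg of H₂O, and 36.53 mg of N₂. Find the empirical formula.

C8H11N

mol C = 0.9181 g CO₂ ÷ 44.009 g/mol = 0.020862 mol
mol H = 2 × 0.2584 g H₂O ÷ 18.015 g/mol = 0.028687 mol
mol N = 2 × 0.03653 g N₂ ÷ 28.014 g/mol = 0.0026080 mol
Divide by the smallest (0.0026080 mol): C 7.999, H 11.000, N 1.000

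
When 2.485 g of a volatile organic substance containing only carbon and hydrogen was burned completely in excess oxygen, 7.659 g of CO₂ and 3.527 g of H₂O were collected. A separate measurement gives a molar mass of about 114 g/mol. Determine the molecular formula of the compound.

C8H18

mol C = 7.659 g CO₂ ÷ 44.009 g/mol = 0.17403 mol
mol H = 2 × 3.527 g H₂O ÷ 18.015 g/mol = 0.39156 mol
Divide by the smallest (0.17403 mol): C 1.000, H 2.250
Multiplying each by 4 gives whole numbers: C 4.00, H 9.00
Empirical formula: C4H9
Empirical-formula mass = 57.12 g/mol; 114 ÷ 57.12 ≈ 2, so the molecular formula is C8H18.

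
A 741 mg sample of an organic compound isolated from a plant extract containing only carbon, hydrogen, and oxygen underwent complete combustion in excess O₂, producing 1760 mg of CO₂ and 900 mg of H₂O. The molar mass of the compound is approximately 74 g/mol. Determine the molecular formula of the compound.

mol C = 1.76 g CO₂ ÷ 44.009 g/mol = 0.03999 mol
mol H = 2 × 0.900 g H₂O ÷ 18.015 g/mol = 0.09992 mol
mass O = 0.741 − (0.4803 + 0.1007) = 0.1599 g → mol O = 0.1599 ÷ 15.999 = 0.009997 mol
Divide by the smallest (0.009997 mol): C 4.000, H 9.995, O 1.000
Empirical formula: C4H10O
Empirical-formula mass = 74.12 g/mol; 74 ÷ 74.12 ≈ 1, so the molecular formula is C4H10O.

C4H10O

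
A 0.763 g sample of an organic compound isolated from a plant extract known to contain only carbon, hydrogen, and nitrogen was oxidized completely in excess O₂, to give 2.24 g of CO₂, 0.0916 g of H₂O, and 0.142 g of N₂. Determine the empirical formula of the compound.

C5HN

mol C = 2.24 g CO₂ ÷ 44.009 g/mol = 0.05090 mol
mol H = 2 × 0.0916 g H₂O ÷ 18.015 g/mol = 0.01017 mol
mol N = 2 × 0.142 g N₂ ÷ 28.014 g/mol = 0.01014 mol
Divide by the smallest (0.01014 mol): C 5.021, H 1.003, N 1.000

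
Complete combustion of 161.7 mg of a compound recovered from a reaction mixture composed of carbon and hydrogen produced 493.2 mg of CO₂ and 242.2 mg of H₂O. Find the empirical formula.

mol C = 0.4932 g CO₂ ÷ 44.009 g/mol = 0.011207 mol
mol H = 2 × 0.2422 g H₂O ÷ 18.015 g/mol = 0.026889 mol
Divide by the smallest (0.011207 mol): C 1.000, H 2.399
Multiplying each by 5 gives whole numbers: C 5.00, H 12.00

C5H12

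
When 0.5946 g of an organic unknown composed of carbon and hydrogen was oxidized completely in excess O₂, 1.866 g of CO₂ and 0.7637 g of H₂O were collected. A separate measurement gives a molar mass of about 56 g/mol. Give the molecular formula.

mol C = 1.866 g CO₂ ÷ 44.009 g/mol = 0.042400 mol
mol H = 2 × 0.7637 g H₂O ÷ 18.015 g/mol = 0.084785 mol
Divide by the smallest (0.042400 mol): C 1.000, H 2.000
Empirical formula: CH2
Empirical-formula mass = 14.03 g/mol; 56 ÷ 14.03 ≈ 4, so the molecular formula is C4H8.

C4H8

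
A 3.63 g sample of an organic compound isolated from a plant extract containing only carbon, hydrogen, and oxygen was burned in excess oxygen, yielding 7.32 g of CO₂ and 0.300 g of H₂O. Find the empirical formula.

C5HO3

mol C = 7.32 g CO₂ ÷ 44.009 g/mol = 0.1663 mol
mol H = 2 × 0.300 g H₂O ÷ 18.015 g/mol = 0.03331 mol
mass O = 3.63 − (1.998 + 0.03357) = 1.599 g → mol O = 1.599 ÷ 15.999 = 0.09992 mol
Divide by the smallest (0.03331 mol): C 4.994, H 1.000, O 3.000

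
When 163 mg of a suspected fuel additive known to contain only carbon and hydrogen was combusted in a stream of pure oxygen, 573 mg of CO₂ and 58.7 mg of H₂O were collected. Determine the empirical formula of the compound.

C2H

mol C = 0.573 g CO₂ ÷ 44.009 g/mol = 0.01302 mol
mol H = 2 × 0.0587 g H₂O ÷ 18.015 g/mol = 0.006517 mol
Divide by the smallest (0.006517 mol): C 1.998, H 1.000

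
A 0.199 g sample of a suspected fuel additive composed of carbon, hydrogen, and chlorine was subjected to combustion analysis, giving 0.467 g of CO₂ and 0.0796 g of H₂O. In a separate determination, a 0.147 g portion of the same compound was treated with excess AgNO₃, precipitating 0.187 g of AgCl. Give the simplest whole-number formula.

C6H5Cl

mol C = 0.467 g CO₂ ÷ 44.009 g/mol = 0.01061 mol
mol H = 2 × 0.0796 g H₂O ÷ 18.015 g/mol = 0.008837 mol
From the AgCl data: mol Cl per gram of compound = (0.187 ÷ 143.318) ÷ 0.147 = 0.008876 mol/g, so in the 0.199 g combustion sample mol Cl = 0.001766 mol
Divide by the smallest (0.001766 mol): C 6.008, H 5.003, Cl 1.000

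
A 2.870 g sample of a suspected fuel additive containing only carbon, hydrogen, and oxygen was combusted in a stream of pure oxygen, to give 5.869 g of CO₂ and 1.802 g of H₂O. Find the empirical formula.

C2H3O

mol C = 5.869 g CO₂ ÷ 44.009 g/mol = 0.13336 mol
mol H = 2 × 1.802 g H₂O ÷ 18.015 g/mol = 0.20006 mol
mass O = 2.870 − (1.6018 + 0.20166) = 1.0666 g → mol O = 1.0666 ÷ 15.999 = 0.066665 mol
Divide by the smallest (0.066665 mol): C 2.000, H 3.001, O 1.000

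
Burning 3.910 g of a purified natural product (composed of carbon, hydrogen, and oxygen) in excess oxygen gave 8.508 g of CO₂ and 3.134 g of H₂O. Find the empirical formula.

C5H9O2

mol C = 8.508 g CO₂ ÷ 44.009 g/mol = 0.19332 mol
mol H = 2 × 3.134 g H₂O ÷ 18.015 g/mol = 0.34793 mol
mass O = 3.910 − (2.3220 + 0.35072) = 1.2373 g → mol O = 1.2373 ÷ 15.999 = 0.077334 mol
Divide by the smallest (0.077334 mol): C 2.500, H 4.499, O 1.000
Multiplying each by 2 gives whole numbers: C 5.00, H 9.00, O 2.00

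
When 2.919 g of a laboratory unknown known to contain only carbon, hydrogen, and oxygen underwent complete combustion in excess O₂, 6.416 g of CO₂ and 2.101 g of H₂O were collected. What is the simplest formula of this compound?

C5H8O2

mol C = 6.416 g CO₂ ÷ 44.009 g/mol = 0.14579 mol
mol H = 2 × 2.101 g H₂O ÷ 18.015 g/mol = 0.23325 mol
mass O = 2.919 − (1.7511 + 0.23512) = 0.93282 g → mol O = 0.93282 ÷ 15.999 = 0.058305 mol
Divide by the smallest (0.058305 mol): C 2.500, H 4.001, O 1.000
Multiplying each by 2 gives whole numbers: C 5.00, H 8.00, O 2.00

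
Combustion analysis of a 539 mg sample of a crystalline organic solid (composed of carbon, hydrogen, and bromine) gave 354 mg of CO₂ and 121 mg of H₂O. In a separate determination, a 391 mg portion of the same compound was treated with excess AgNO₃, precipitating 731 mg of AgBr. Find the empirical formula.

C3H5Br2

mol C = 0.354 g CO₂ ÷ 44.009 g/mol = 0.008044 mol
mol H = 2 × 0.121 g H₂O ÷ 18.015 g/mol = 0.01343 mol
From the AgBr data: mol Br per gram of compound = (0.731 ÷ 187.772) ÷ 0.391 = 0.009957 mol/g, so in the 0.539 g combustion sample mol Br = 0.005367 mol
Divide by the smallest (0.005367 mol): C 1.499, H 2.503, Br 1.000
Multiplying each by 2 gives whole numbers: C 3.00, H 5.01, Br 2.00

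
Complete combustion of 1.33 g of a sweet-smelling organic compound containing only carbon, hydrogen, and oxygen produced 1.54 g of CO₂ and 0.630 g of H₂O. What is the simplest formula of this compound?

mol C = 1.54 g CO₂ ÷ 44.009 g/mol = 0.03499 mol
mol H = 2 × 0.630 g H₂O ÷ 18.015 g/mol = 0.06994 mol
mass O = 1.33 − (0.4203 + 0.07050) = 0.8392 g → mol O = 0.8392 ÷ 15.999 = 0.05245 mol
Divide by the smallest (0.03499 mol): C 1.000, H 1.999, O 1.499
Multiplying each by 2 gives whole numbers: C 2.00, H 4.00, O 3.00

C2H4O3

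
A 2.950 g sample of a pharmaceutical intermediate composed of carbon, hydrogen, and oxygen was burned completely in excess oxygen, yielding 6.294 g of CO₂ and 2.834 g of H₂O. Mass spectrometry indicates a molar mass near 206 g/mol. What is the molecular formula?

C10H22O4

mol C = 6.294 g CO₂ ÷ 44.009 g/mol = 0.14302 mol
mol H = 2 × 2.834 g H₂O ÷ 18.015 g/mol = 0.31463 mol
mass O = 2.950 − (1.7178 + 0.31714) = 0.91509 g → mol O = 0.91509 ÷ 15.999 = 0.057197 mol
Divide by the smallest (0.057197 mol): C 2.500, H 5.501, O 1.000
Multiplying each by 2 gives whole numbers: C 5.00, H 11.00, O 2.00
Empirical formula: C5H11O2
Empirical-formula mass = 103.14 g/mol; 206 ÷ 103.14 ≈ 2, so the molecular formula is C10H22O4.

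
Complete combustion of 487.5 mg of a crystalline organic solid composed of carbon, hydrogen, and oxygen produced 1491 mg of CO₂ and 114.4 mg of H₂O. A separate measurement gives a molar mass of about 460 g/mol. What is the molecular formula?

mol C = 1.491 g CO₂ ÷ 44.009 g/mol = 0.033879 mol
mol H = 2 × 0.1144 g H₂O ÷ 18.015 g/mol = 0.012701 mol
mass O = 0.4875 − (0.40693 + 0.012802) = 0.067772 g → mol O = 0.067772 ÷ 15.999 = 0.0042360 mol
Divide by the smallest (0.0042360 mol): C 7.998, H 2.998, O 1.000
Empirical formula: C8H3O
Empirical-formula mass = 115.11 g/mol; 460 ÷ 115.11 ≈ 4, so the molecular formula is C32H12O4.

C32H12O4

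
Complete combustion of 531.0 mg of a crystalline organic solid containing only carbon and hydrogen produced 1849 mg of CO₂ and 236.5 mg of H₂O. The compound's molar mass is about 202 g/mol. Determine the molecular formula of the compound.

C16H10

mol C = 1.849 g CO₂ ÷ 44.009 g/mol = 0.042014 mol
mol H = 2 × 0.2365 g H₂O ÷ 18.015 g/mol = 0.026256 mol
Divide by the smallest (0.026256 mol): C 1.600, H 1.000
Multiplying each by 5 gives whole numbers: C 8.00, H 5.00
Empirical formula: C8H5
Empirical-formula mass = 101.13 g/mol; 202 ÷ 101.13 ≈ 2, so the molecular formula is C16H10.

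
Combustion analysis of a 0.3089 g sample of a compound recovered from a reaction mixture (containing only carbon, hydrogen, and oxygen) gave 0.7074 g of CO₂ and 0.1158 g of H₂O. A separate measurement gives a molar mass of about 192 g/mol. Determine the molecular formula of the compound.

C10H8O4

mol C = 0.7074 g CO₂ ÷ 44.009 g/mol = 0.016074 mol
mol H = 2 × 0.1158 g H₂O ÷ 18.015 g/mol = 0.012856 mol
mass O = 0.3089 − (0.19306 + 0.012959) = 0.10288 g → mol O = 0.10288 ÷ 15.999 = 0.0064302 mol
Divide by the smallest (0.0064302 mol): C 2.500, H 1.999, O 1.000
Multiplying each by 2 gives whole numbers: C 5.00, H 4.00, O 2.00
Empirical formula: C5H4O2
Empirical-formula mass = 96.08 g/mol; 192 ÷ 96.08 ≈ 2, so the molecular formula is C10H8O4.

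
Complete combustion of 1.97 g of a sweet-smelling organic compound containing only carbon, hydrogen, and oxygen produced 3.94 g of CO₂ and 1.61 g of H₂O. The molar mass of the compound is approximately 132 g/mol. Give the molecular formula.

C6H12O3

mol C = 3.94 g CO₂ ÷ 44.009 g/mol = 0.08953 mol
mol H = 2 × 1.61 g H₂O ÷ 18.015 g/mol = 0.1787 mol
mass O = 1.97 − (1.075 + 0.1802) = 0.7145 g → mol O = 0.7145 ÷ 15.999 = 0.04466 mol
Divide by the smallest (0.04466 mol): C 2.005, H 4.002, O 1.000
Empirical formula: C2H4O
Empirical-formula mass = 44.05 g/mol; 132 ÷ 44.05 ≈ 3, so the molecular formula is C6H12O3.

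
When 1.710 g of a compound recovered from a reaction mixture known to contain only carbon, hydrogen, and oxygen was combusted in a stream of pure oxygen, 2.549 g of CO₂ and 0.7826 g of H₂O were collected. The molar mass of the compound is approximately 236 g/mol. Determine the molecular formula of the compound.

mol C = 2.549 g CO₂ ÷ 44.009 g/mol = 0.057920 mol
mol H = 2 × 0.7826 g H₂O ÷ 18.015 g/mol = 0.086883 mol
mass O = 1.710 − (0.69568 + 0.087578) = 0.92675 g → mol O = 0.92675 ÷ 15.999 = 0.057925 mol
Divide by the smallest (0.057920 mol): C 1.000, H 1.500, O 1.000
Multiplying each by 2 gives whole numbers: C 2.00, H 3.00, O 2.00
Empirical formula: C2H3O2
Empirical-formula mass = 59.04 g/mol; 236 ÷ 59.04 ≈ 4, so the molecular formula is C8H12O8.

C8H12O8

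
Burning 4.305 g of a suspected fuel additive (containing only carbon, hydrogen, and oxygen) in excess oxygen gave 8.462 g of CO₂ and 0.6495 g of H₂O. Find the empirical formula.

mol C = 8.462 g CO₂ ÷ 44.009 g/mol = 0.19228 mol
mol H = 2 × 0.6495 g H₂O ÷ 18.015 g/mol = 0.072107 mol
mass O = 4.305 − (2.3095 + 0.072683) = 1.9229 g → mol O = 1.9229 ÷ 15.999 = 0.12019 mol
Divide by the smallest (0.072107 mol): C 2.667, H 1.000, O 1.667
Multiplying each by 3 gives whole numbers: C 8.00, H 3.00, O 5.00

C8H3O5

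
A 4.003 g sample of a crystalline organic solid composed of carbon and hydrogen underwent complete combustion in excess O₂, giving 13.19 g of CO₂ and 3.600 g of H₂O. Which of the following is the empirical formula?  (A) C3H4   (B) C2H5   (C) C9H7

mol C = 13.19 g CO₂ ÷ 44.009 g/mol = 0.29971 mol
mol H = 2 × 3.600 g H₂O ÷ 18.015 g/mol = 0.39967 mol
Divide by the smallest (0.29971 mol): C 1.000, H 1.334
Multiplying each by 3 gives whole numbers: C 3.00, H 4.00

(A) C3H4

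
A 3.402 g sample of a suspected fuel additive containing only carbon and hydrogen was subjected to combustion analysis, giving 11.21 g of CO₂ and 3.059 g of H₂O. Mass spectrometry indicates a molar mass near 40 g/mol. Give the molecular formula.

mol C = 11.21 g CO₂ ÷ 44.009 g/mol = 0.25472 mol
mol H = 2 × 3.059 g H₂O ÷ 18.015 g/mol = 0.33961 mol
Divide by the smallest (0.25472 mol): C 1.000, H 1.333
Multiplying each by 3 gives whole numbers: C 3.00, H 4.00
Empirical formula: C3H4
Empirical-formula mass = 40.06 g/mol; 40 ÷ 40.06 ≈ 1, so the molecular formula is C3H4.

C3H4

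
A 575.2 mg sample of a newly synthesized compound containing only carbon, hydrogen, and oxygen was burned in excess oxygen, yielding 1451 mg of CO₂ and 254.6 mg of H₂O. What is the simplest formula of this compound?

C7H6O2

mol C = 1.451 g CO₂ ÷ 44.009 g/mol = 0.032971 mol
mol H = 2 × 0.2546 g H₂O ÷ 18.015 g/mol = 0.028265 mol
mass O = 0.5752 − (0.39601 + 0.028491) = 0.15070 g → mol O = 0.15070 ÷ 15.999 = 0.0094193 mol
Divide by the smallest (0.0094193 mol): C 3.500, H 3.001, O 1.000
Multiplying each by 2 gives whole numbers: C 7.00, H 6.00, O 2.00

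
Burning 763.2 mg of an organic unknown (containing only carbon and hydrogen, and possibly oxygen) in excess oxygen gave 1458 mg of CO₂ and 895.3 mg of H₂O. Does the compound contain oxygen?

yes

mol C = 1.458 g CO₂ ÷ 44.009 g/mol = 0.033130 mol
mol H = 2 × 0.8953 g H₂O ÷ 18.015 g/mol = 0.099395 mol
C and H account for only 0.49811 g of the 0.7632 g sample; the remaining 0.26509 g must be oxygen.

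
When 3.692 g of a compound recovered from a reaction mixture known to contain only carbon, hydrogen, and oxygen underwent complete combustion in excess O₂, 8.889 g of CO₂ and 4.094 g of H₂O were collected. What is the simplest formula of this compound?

C4H9O

mol C = 8.889 g CO₂ ÷ 44.009 g/mol = 0.20198 mol
mol H = 2 × 4.094 g H₂O ÷ 18.015 g/mol = 0.45451 mol
mass O = 3.692 − (2.4260 + 0.45815) = 0.80786 g → mol O = 0.80786 ÷ 15.999 = 0.050494 mol
Divide by the smallest (0.050494 mol): C 4.000, H 9.001, O 1.000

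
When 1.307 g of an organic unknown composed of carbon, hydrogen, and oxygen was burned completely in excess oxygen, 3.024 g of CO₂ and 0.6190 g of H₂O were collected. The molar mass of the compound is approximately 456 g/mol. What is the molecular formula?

mol C = 3.024 g CO₂ ÷ 44.009 g/mol = 0.068713 mol
mol H = 2 × 0.6190 g H₂O ÷ 18.015 g/mol = 0.068721 mol
mass O = 1.307 − (0.82531 + 0.069270) = 0.41242 g → mol O = 0.41242 ÷ 15.999 = 0.025778 mol
Divide by the smallest (0.025778 mol): C 2.666, H 2.666, O 1.000
Multiplying each by 3 gives whole numbers: C 8.00, H 8.00, O 3.00
Empirical formula: C8H8O3
Empirical-formula mass = 152.15 g/mol; 456 ÷ 152.15 ≈ 3, so the molecular formula is C24H24O9.

C24H24O9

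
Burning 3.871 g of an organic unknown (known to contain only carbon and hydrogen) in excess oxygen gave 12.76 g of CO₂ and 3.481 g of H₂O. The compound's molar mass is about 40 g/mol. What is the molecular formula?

mol C = 12.76 g CO₂ ÷ 44.009 g/mol = 0.28994 mol
mol H = 2 × 3.481 g H₂O ÷ 18.015 g/mol = 0.38646 mol
Divide by the smallest (0.28994 mol): C 1.000, H 1.333
Multiplying each by 3 gives whole numbers: C 3.00, H 4.00
Empirical formula: C3H4
Empirical-formula mass = 40.06 g/mol; 40 ÷ 40.06 ≈ 1, so the molecular formula is C3H4.

C3H4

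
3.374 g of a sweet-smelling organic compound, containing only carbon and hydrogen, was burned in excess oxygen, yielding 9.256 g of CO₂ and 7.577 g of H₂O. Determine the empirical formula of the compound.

CH4

mol C = 9.256 g CO₂ ÷ 44.009 g/mol = 0.21032 mol
mol H = 2 × 7.577 g H₂O ÷ 18.015 g/mol = 0.84119 mol
Divide by the smallest (0.21032 mol): C 1.000, H 4.000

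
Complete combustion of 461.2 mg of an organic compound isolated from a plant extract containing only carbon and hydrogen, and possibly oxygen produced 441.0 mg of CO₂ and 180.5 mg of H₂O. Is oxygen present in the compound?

yes

mol C = 0.4410 g CO₂ ÷ 44.009 g/mol = 0.010021 mol
mol H = 2 × 0.1805 g H₂O ÷ 18.015 g/mol = 0.020039 mol
C and H account for only 0.14056 g of the 0.4612 g sample; the remaining 0.32064 g must be oxygen.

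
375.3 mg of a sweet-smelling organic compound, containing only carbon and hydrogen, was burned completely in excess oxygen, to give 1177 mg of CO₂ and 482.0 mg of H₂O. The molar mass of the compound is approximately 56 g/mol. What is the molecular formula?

C4H8

mol C = 1.177 g CO₂ ÷ 44.009 g/mol = 0.026745 mol
mol H = 2 × 0.4820 g H₂O ÷ 18.015 g/mol = 0.053511 mol
Divide by the smallest (0.026745 mol): C 1.000, H 2.001
Empirical formula: CH2
Empirical-formula mass = 14.03 g/mol; 56 ÷ 14.03 ≈ 4, so the molecular formula is C4H8.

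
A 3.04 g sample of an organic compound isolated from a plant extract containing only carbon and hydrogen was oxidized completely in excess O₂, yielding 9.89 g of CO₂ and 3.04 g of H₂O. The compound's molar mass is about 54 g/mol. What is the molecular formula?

C4H6

mol C = 9.89 g CO₂ ÷ 44.009 g/mol = 0.2247 mol
mol H = 2 × 3.04 g H₂O ÷ 18.015 g/mol = 0.3375 mol
Divide by the smallest (0.2247 mol): C 1.000, H 1.502
Multiplying each by 2 gives whole numbers: C 2.00, H 3.00
Empirical formula: C2H3
Empirical-formula mass = 27.05 g/mol; 54 ÷ 27.05 ≈ 2, so the molecular formula is C4H6.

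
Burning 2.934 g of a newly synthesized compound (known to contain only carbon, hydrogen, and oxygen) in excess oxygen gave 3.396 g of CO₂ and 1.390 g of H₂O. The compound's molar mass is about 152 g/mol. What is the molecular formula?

mol C = 3.396 g CO₂ ÷ 44.009 g/mol = 0.077166 mol
mol H = 2 × 1.390 g H₂O ÷ 18.015 g/mol = 0.15432 mol
mass O = 2.934 − (0.92684 + 0.15555) = 1.8516 g → mol O = 1.8516 ÷ 15.999 = 0.11573 mol
Divide by the smallest (0.077166 mol): C 1.000, H 2.000, O 1.500
Multiplying each by 2 gives whole numbers: C 2.00, H 4.00, O 3.00
Empirical formula: C2H4O3
Empirical-formula mass = 76.05 g/mol; 152 ÷ 76.05 ≈ 2, so the molecular formula is C4H8O6.

C4H8O6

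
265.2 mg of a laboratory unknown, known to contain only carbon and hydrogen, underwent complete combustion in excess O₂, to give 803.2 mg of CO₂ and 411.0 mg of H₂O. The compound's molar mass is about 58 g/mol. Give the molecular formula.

mol C = 0.8032 g CO₂ ÷ 44.009 g/mol = 0.018251 mol
mol H = 2 × 0.4110 g H₂O ÷ 18.015 g/mol = 0.045629 mol
Divide by the smallest (0.018251 mol): C 1.000, H 2.500
Multiplying each by 2 gives whole numbers: C 2.00, H 5.00
Empirical formula: C2H5
Empirical-formula mass = 29.06 g/mol; 58 ÷ 29.06 ≈ 2, so the molecular formula is C4H10.

C4H10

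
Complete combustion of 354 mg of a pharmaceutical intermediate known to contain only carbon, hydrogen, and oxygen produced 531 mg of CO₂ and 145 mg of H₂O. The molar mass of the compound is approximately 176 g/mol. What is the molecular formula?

mol C = 0.531 g CO₂ ÷ 44.009 g/mol = 0.01207 mol
mol H = 2 × 0.145 g H₂O ÷ 18.015 g/mol = 0.01610 mol
mass O = 0.354 − (0.1449 + 0.01623) = 0.1929 g → mol O = 0.1929 ÷ 15.999 = 0.01205 mol
Divide by the smallest (0.01205 mol): C 1.001, H 1.335, O 1.000
Multiplying each by 3 gives whole numbers: C 3.00, H 4.01, O 3.00
Empirical formula: C3H4O3
Empirical-formula mass = 88.06 g/mol; 176 ÷ 88.06 ≈ 2, so the molecular formula is C6H8O6.

C6H8O6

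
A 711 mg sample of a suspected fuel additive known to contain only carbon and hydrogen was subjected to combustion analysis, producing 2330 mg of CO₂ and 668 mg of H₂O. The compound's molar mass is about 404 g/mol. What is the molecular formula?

mol C = 2.33 g CO₂ ÷ 44.009 g/mol = 0.05294 mol
mol H = 2 × 0.668 g H₂O ÷ 18.015 g/mol = 0.07416 mol
Divide by the smallest (0.05294 mol): C 1.000, H 1.401
Multiplying each by 5 gives whole numbers: C 5.00, H 7.00
Empirical formula: C5H7
Empirical-formula mass = 67.11 g/mol; 404 ÷ 67.11 ≈ 6, so the molecular formula is C30H42.

C30H42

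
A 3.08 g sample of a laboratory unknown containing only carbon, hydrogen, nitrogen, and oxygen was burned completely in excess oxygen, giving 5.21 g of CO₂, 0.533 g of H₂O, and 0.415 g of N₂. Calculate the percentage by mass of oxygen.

38.4%

mol C = 5.21 g CO₂ ÷ 44.009 g/mol = 0.1184 mol
mol H = 2 × 0.533 g H₂O ÷ 18.015 g/mol = 0.05917 mol
mol N = 2 × 0.415 g N₂ ÷ 28.014 g/mol = 0.02963 mol
mass O = 3.08 − (1.422 + 0.05965 + 0.4150) = 1.183 g → mol O = 1.183 ÷ 15.999 = 0.07397 mol
mass % O = 1.183 g ÷ 3.08 g × 100%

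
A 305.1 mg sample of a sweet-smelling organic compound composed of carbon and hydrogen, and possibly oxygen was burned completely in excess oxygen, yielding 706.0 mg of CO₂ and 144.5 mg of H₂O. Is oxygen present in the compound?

mol C = 0.7060 g CO₂ ÷ 44.009 g/mol = 0.016042 mol
mol H = 2 × 0.1445 g H₂O ÷ 18.015 g/mol = 0.016042 mol
C and H account for only 0.20885 g of the 0.3051 g sample; the remaining 0.096247 g must be oxygen.

yes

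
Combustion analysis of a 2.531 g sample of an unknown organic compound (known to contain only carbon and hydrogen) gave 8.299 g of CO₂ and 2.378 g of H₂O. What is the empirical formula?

C5H7

mol C = 8.299 g CO₂ ÷ 44.009 g/mol = 0.18858 mol
mol H = 2 × 2.378 g H₂O ÷ 18.015 g/mol = 0.26400 mol
Divide by the smallest (0.18858 mol): C 1.000, H 1.400
Multiplying each by 5 gives whole numbers: C 5.00, H 7.00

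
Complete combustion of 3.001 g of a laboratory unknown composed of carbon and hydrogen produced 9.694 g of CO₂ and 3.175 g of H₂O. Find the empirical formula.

C5H8

mol C = 9.694 g CO₂ ÷ 44.009 g/mol = 0.22027 mol
mol H = 2 × 3.175 g H₂O ÷ 18.015 g/mol = 0.35248 mol
Divide by the smallest (0.22027 mol): C 1.000, H 1.600
Multiplying each by 5 gives whole numbers: C 5.00, H 8.00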